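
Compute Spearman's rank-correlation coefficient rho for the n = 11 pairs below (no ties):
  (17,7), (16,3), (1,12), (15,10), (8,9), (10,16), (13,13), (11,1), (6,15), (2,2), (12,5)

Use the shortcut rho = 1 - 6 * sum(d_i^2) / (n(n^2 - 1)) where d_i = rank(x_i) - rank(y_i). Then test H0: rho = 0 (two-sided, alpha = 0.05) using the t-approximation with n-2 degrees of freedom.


Step 1: Rank x and y separately (midranks; no ties here).
rank(x): 17->11, 16->10, 1->1, 15->9, 8->4, 10->5, 13->8, 11->6, 6->3, 2->2, 12->7
rank(y): 7->5, 3->3, 12->8, 10->7, 9->6, 16->11, 13->9, 1->1, 15->10, 2->2, 5->4
Step 2: d_i = R_x(i) - R_y(i); compute d_i^2.
  (11-5)^2=36, (10-3)^2=49, (1-8)^2=49, (9-7)^2=4, (4-6)^2=4, (5-11)^2=36, (8-9)^2=1, (6-1)^2=25, (3-10)^2=49, (2-2)^2=0, (7-4)^2=9
sum(d^2) = 262.
Step 3: rho = 1 - 6*262 / (11*(11^2 - 1)) = 1 - 1572/1320 = -0.190909.
Step 4: Under H0, t = rho * sqrt((n-2)/(1-rho^2)) = -0.5835 ~ t(9).
Step 5: Two-sided p-value from the t-distribution with 9 df = 0.573913.
Step 6: alpha = 0.05. fail to reject H0.

rho = -0.1909, p = 0.573913, fail to reject H0 at alpha = 0.05.


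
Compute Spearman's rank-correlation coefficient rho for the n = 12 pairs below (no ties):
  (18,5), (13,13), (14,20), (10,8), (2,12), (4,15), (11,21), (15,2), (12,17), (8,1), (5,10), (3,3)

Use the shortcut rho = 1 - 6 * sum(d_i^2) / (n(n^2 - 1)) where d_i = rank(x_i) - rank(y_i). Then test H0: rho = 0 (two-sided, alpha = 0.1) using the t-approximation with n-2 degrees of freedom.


Step 1: Rank x and y separately (midranks; no ties here).
rank(x): 18->12, 13->9, 14->10, 10->6, 2->1, 4->3, 11->7, 15->11, 12->8, 8->5, 5->4, 3->2
rank(y): 5->4, 13->8, 20->11, 8->5, 12->7, 15->9, 21->12, 2->2, 17->10, 1->1, 10->6, 3->3
Step 2: d_i = R_x(i) - R_y(i); compute d_i^2.
  (12-4)^2=64, (9-8)^2=1, (10-11)^2=1, (6-5)^2=1, (1-7)^2=36, (3-9)^2=36, (7-12)^2=25, (11-2)^2=81, (8-10)^2=4, (5-1)^2=16, (4-6)^2=4, (2-3)^2=1
sum(d^2) = 270.
Step 3: rho = 1 - 6*270 / (12*(12^2 - 1)) = 1 - 1620/1716 = 0.055944.
Step 4: Under H0, t = rho * sqrt((n-2)/(1-rho^2)) = 0.1772 ~ t(10).
Step 5: Two-sided p-value from the t-distribution with 10 df = 0.862898.
Step 6: alpha = 0.1. fail to reject H0.

rho = 0.0559, p = 0.862898, fail to reject H0 at alpha = 0.1.


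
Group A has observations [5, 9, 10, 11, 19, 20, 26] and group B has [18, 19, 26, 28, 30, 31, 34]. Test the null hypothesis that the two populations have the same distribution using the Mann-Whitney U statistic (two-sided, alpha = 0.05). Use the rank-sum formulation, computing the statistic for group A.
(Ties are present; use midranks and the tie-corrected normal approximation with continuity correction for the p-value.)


Step 1: Combine and sort all 14 observations; assign midranks.
sorted (value, group): (5,X), (9,X), (10,X), (11,X), (18,Y), (19,X), (19,Y), (20,X), (26,X), (26,Y), (28,Y), (30,Y), (31,Y), (34,Y)
ranks: 5->1, 9->2, 10->3, 11->4, 18->5, 19->6.5, 19->6.5, 20->8, 26->9.5, 26->9.5, 28->11, 30->12, 31->13, 34->14
Step 2: Rank sum for X: R1 = 1 + 2 + 3 + 4 + 6.5 + 8 + 9.5 = 34.
Step 3: U_X = R1 - n1(n1+1)/2 = 34 - 7*8/2 = 34 - 28 = 6.
       U_Y = n1*n2 - U_X = 49 - 6 = 43.
Step 4: Ties are present, so use the tie-corrected normal approximation (with continuity correction) for the p-value.
Step 5: p-value = 0.021165; compare to alpha = 0.05. reject H0.

U_X = 6, p = 0.021165, reject H0 at alpha = 0.05.


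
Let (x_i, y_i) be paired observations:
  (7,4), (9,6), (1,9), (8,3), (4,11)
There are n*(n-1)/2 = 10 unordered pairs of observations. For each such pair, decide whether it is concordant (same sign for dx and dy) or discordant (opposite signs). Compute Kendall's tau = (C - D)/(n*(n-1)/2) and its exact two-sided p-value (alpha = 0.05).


Step 1: Enumerate the 10 unordered pairs (i,j) with i<j and classify each by sign(x_j-x_i) * sign(y_j-y_i).
  (1,2):dx=+2,dy=+2->C; (1,3):dx=-6,dy=+5->D; (1,4):dx=+1,dy=-1->D; (1,5):dx=-3,dy=+7->D
  (2,3):dx=-8,dy=+3->D; (2,4):dx=-1,dy=-3->C; (2,5):dx=-5,dy=+5->D; (3,4):dx=+7,dy=-6->D
  (3,5):dx=+3,dy=+2->C; (4,5):dx=-4,dy=+8->D
Step 2: C = 3, D = 7, total pairs = 10.
Step 3: tau = (C - D)/(n(n-1)/2) = (3 - 7)/10 = -0.400000.
Step 4: Exact two-sided p-value (enumerate n! = 120 permutations of y under H0): p = 0.483333.
Step 5: alpha = 0.05. fail to reject H0.

tau_b = -0.4000 (C=3, D=7), p = 0.483333, fail to reject H0.


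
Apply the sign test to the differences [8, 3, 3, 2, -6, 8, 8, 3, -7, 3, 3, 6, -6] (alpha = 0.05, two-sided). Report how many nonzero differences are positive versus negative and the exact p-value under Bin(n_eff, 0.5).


Step 1: Discard zero differences. Original n = 13; n_eff = number of nonzero differences = 13.
Nonzero differences (with sign): +8, +3, +3, +2, -6, +8, +8, +3, -7, +3, +3, +6, -6
Step 2: Count signs: positive = 10, negative = 3.
Step 3: Under H0: P(positive) = 0.5, so the number of positives S ~ Bin(13, 0.5).
Step 4: Two-sided exact p-value = sum of Bin(13,0.5) probabilities at or below the observed probability = 0.092285.
Step 5: alpha = 0.05. fail to reject H0.

n_eff = 13, pos = 10, neg = 3, p = 0.092285, fail to reject H0.


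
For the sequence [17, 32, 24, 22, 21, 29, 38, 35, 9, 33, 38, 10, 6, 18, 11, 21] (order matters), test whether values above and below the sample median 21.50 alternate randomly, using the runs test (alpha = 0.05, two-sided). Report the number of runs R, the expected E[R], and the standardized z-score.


Step 1: Compute median = 21.50; label A = above, B = below.
Labels in order: BAAABAAABAABBBBB  (n_A = 8, n_B = 8)
Step 2: Count runs R = 7.
Step 3: Under H0 (random ordering), E[R] = 2*n_A*n_B/(n_A+n_B) + 1 = 2*8*8/16 + 1 = 9.0000.
        Var[R] = 2*n_A*n_B*(2*n_A*n_B - n_A - n_B) / ((n_A+n_B)^2 * (n_A+n_B-1)) = 14336/3840 = 3.7333.
        SD[R] = 1.9322.
Step 4: Continuity-corrected z = (R + 0.5 - E[R]) / SD[R] = (7 + 0.5 - 9.0000) / 1.9322 = -0.7763.
Step 5: Two-sided p-value via normal approximation = 2*(1 - Phi(|z|)) = 0.437558.
Step 6: alpha = 0.05. fail to reject H0.

R = 7, z = -0.7763, p = 0.437558, fail to reject H0.


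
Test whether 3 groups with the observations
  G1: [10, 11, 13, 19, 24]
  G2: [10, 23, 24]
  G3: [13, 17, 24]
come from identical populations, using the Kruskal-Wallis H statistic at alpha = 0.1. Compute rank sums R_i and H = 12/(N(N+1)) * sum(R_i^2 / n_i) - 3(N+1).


Step 1: Combine all N = 11 observations and assign midranks.
sorted (value, group, rank): (10,G1,1.5), (10,G2,1.5), (11,G1,3), (13,G1,4.5), (13,G3,4.5), (17,G3,6), (19,G1,7), (23,G2,8), (24,G1,10), (24,G2,10), (24,G3,10)
Step 2: Sum ranks within each group.
R_1 = 26 (n_1 = 5)
R_2 = 19.5 (n_2 = 3)
R_3 = 20.5 (n_3 = 3)
Step 3: H = 12/(N(N+1)) * sum(R_i^2/n_i) - 3(N+1)
     = 12/(11*12) * (26^2/5 + 19.5^2/3 + 20.5^2/3) - 3*12
     = 0.090909 * 402.033 - 36
     = 0.548485.
Step 4: Ties present; correction factor C = 1 - 36/(11^3 - 11) = 0.972727. Corrected H = 0.548485 / 0.972727 = 0.563863.
Step 5: Under H0, H ~ chi^2(2); p-value = 0.754325.
Step 6: alpha = 0.1. fail to reject H0.

H = 0.5639, df = 2, p = 0.754325, fail to reject H0.


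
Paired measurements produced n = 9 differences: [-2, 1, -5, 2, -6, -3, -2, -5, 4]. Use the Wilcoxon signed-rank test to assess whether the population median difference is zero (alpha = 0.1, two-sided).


Step 1: Drop any zero differences (none here) and take |d_i|.
|d| = [2, 1, 5, 2, 6, 3, 2, 5, 4]
Step 2: Midrank |d_i| (ties get averaged ranks).
ranks: |2|->3, |1|->1, |5|->7.5, |2|->3, |6|->9, |3|->5, |2|->3, |5|->7.5, |4|->6
Step 3: Attach original signs; sum ranks with positive sign and with negative sign.
W+ = 1 + 3 + 6 = 10
W- = 3 + 7.5 + 9 + 5 + 3 + 7.5 = 35
(Check: W+ + W- = 45 should equal n(n+1)/2 = 45.)
Step 4: Test statistic W = min(W+, W-) = 10.
Step 5: Ties in |d|, so use the tie-corrected normal approximation.
        E[W] = n(n+1)/4 = 9*10/4 = 22.5.
        Tie groups: |d|=2 (t=3), |d|=5 (t=2); sum(t^3 - t) = 30.
        Var[W] = n(n+1)(2n+1)/24 - sum(t^3-t)/48 = 1710/24 - 30/48 = 70.625.
        z = (W - E[W]) / sqrt(Var[W]) = (10 - 22.5) / 8.4039 = -1.4874.
        Two-sided p = 2*Phi(z) = 0.136906.
Step 6: alpha = 0.1. fail to reject H0.

W+ = 10, W- = 35, W = min = 10, p = 0.136906, fail to reject H0.


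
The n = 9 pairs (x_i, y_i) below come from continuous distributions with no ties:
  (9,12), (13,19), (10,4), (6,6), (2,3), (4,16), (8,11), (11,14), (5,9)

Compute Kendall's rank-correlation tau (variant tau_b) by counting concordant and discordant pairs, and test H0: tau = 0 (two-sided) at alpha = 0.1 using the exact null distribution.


Step 1: Enumerate the 36 unordered pairs (i,j) with i<j and classify each by sign(x_j-x_i) * sign(y_j-y_i).
  (1,2):dx=+4,dy=+7->C; (1,3):dx=+1,dy=-8->D; (1,4):dx=-3,dy=-6->C; (1,5):dx=-7,dy=-9->C
  (1,6):dx=-5,dy=+4->D; (1,7):dx=-1,dy=-1->C; (1,8):dx=+2,dy=+2->C; (1,9):dx=-4,dy=-3->C
  (2,3):dx=-3,dy=-15->C; (2,4):dx=-7,dy=-13->C; (2,5):dx=-11,dy=-16->C; (2,6):dx=-9,dy=-3->C
  (2,7):dx=-5,dy=-8->C; (2,8):dx=-2,dy=-5->C; (2,9):dx=-8,dy=-10->C; (3,4):dx=-4,dy=+2->D
  (3,5):dx=-8,dy=-1->C; (3,6):dx=-6,dy=+12->D; (3,7):dx=-2,dy=+7->D; (3,8):dx=+1,dy=+10->C
  (3,9):dx=-5,dy=+5->D; (4,5):dx=-4,dy=-3->C; (4,6):dx=-2,dy=+10->D; (4,7):dx=+2,dy=+5->C
  (4,8):dx=+5,dy=+8->C; (4,9):dx=-1,dy=+3->D; (5,6):dx=+2,dy=+13->C; (5,7):dx=+6,dy=+8->C
  (5,8):dx=+9,dy=+11->C; (5,9):dx=+3,dy=+6->C; (6,7):dx=+4,dy=-5->D; (6,8):dx=+7,dy=-2->D
  (6,9):dx=+1,dy=-7->D; (7,8):dx=+3,dy=+3->C; (7,9):dx=-3,dy=-2->C; (8,9):dx=-6,dy=-5->C
Step 2: C = 25, D = 11, total pairs = 36.
Step 3: tau = (C - D)/(n(n-1)/2) = (25 - 11)/36 = 0.388889.
Step 4: Exact two-sided p-value (enumerate n! = 362880 permutations of y under H0): p = 0.180181.
Step 5: alpha = 0.1. fail to reject H0.

tau_b = 0.3889 (C=25, D=11), p = 0.180181, fail to reject H0.


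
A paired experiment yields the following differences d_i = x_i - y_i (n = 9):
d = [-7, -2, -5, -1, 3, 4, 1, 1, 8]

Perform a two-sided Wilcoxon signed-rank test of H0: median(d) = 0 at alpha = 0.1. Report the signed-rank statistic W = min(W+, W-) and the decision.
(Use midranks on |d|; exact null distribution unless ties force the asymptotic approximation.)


Step 1: Drop any zero differences (none here) and take |d_i|.
|d| = [7, 2, 5, 1, 3, 4, 1, 1, 8]
Step 2: Midrank |d_i| (ties get averaged ranks).
ranks: |7|->8, |2|->4, |5|->7, |1|->2, |3|->5, |4|->6, |1|->2, |1|->2, |8|->9
Step 3: Attach original signs; sum ranks with positive sign and with negative sign.
W+ = 5 + 6 + 2 + 2 + 9 = 24
W- = 8 + 4 + 7 + 2 = 21
(Check: W+ + W- = 45 should equal n(n+1)/2 = 45.)
Step 4: Test statistic W = min(W+, W-) = 21.
Step 5: Ties in |d|, so use the tie-corrected normal approximation.
        E[W] = n(n+1)/4 = 9*10/4 = 22.5.
        Tie groups: |d|=1 (t=3); sum(t^3 - t) = 24.
        Var[W] = n(n+1)(2n+1)/24 - sum(t^3-t)/48 = 1710/24 - 24/48 = 70.75.
        z = (W - E[W]) / sqrt(Var[W]) = (21 - 22.5) / 8.4113 = -0.1783.
        Two-sided p = 2*Phi(z) = 0.858463.
Step 6: alpha = 0.1. fail to reject H0.

W+ = 24, W- = 21, W = min = 21, p = 0.858463, fail to reject H0.


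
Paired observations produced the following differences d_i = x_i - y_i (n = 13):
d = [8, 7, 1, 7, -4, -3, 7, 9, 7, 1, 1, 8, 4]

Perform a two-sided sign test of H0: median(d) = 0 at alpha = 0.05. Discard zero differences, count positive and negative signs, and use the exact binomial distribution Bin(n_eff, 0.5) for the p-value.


Step 1: Discard zero differences. Original n = 13; n_eff = number of nonzero differences = 13.
Nonzero differences (with sign): +8, +7, +1, +7, -4, -3, +7, +9, +7, +1, +1, +8, +4
Step 2: Count signs: positive = 11, negative = 2.
Step 3: Under H0: P(positive) = 0.5, so the number of positives S ~ Bin(13, 0.5).
Step 4: Two-sided exact p-value = sum of Bin(13,0.5) probabilities at or below the observed probability = 0.022461.
Step 5: alpha = 0.05. reject H0.

n_eff = 13, pos = 11, neg = 2, p = 0.022461, reject H0.


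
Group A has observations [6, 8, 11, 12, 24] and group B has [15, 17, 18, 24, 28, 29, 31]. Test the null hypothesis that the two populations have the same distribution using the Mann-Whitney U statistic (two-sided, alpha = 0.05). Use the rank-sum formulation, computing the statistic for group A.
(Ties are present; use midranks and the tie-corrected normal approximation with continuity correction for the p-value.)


Step 1: Combine and sort all 12 observations; assign midranks.
sorted (value, group): (6,X), (8,X), (11,X), (12,X), (15,Y), (17,Y), (18,Y), (24,X), (24,Y), (28,Y), (29,Y), (31,Y)
ranks: 6->1, 8->2, 11->3, 12->4, 15->5, 17->6, 18->7, 24->8.5, 24->8.5, 28->10, 29->11, 31->12
Step 2: Rank sum for X: R1 = 1 + 2 + 3 + 4 + 8.5 = 18.5.
Step 3: U_X = R1 - n1(n1+1)/2 = 18.5 - 5*6/2 = 18.5 - 15 = 3.5.
       U_Y = n1*n2 - U_X = 35 - 3.5 = 31.5.
Step 4: Ties are present, so use the tie-corrected normal approximation (with continuity correction) for the p-value.
Step 5: p-value = 0.028075; compare to alpha = 0.05. reject H0.

U_X = 3.5, p = 0.028075, reject H0 at alpha = 0.05.


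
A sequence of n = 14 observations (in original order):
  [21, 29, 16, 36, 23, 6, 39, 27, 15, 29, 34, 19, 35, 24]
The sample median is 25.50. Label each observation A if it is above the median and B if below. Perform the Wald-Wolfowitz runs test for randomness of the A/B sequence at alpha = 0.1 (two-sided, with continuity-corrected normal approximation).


Step 1: Compute median = 25.50; label A = above, B = below.
Labels in order: BABABBAABAABAB  (n_A = 7, n_B = 7)
Step 2: Count runs R = 11.
Step 3: Under H0 (random ordering), E[R] = 2*n_A*n_B/(n_A+n_B) + 1 = 2*7*7/14 + 1 = 8.0000.
        Var[R] = 2*n_A*n_B*(2*n_A*n_B - n_A - n_B) / ((n_A+n_B)^2 * (n_A+n_B-1)) = 8232/2548 = 3.2308.
        SD[R] = 1.7974.
Step 4: Continuity-corrected z = (R - 0.5 - E[R]) / SD[R] = (11 - 0.5 - 8.0000) / 1.7974 = 1.3909.
Step 5: Two-sided p-value via normal approximation = 2*(1 - Phi(|z|)) = 0.164264.
Step 6: alpha = 0.1. fail to reject H0.

R = 11, z = 1.3909, p = 0.164264, fail to reject H0.


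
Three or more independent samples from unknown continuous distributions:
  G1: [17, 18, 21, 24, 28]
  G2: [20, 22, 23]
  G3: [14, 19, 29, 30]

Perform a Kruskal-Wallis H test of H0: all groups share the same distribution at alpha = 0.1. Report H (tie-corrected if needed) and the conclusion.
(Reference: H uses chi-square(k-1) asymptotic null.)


Step 1: Combine all N = 12 observations and assign midranks.
sorted (value, group, rank): (14,G3,1), (17,G1,2), (18,G1,3), (19,G3,4), (20,G2,5), (21,G1,6), (22,G2,7), (23,G2,8), (24,G1,9), (28,G1,10), (29,G3,11), (30,G3,12)
Step 2: Sum ranks within each group.
R_1 = 30 (n_1 = 5)
R_2 = 20 (n_2 = 3)
R_3 = 28 (n_3 = 4)
Step 3: H = 12/(N(N+1)) * sum(R_i^2/n_i) - 3(N+1)
     = 12/(12*13) * (30^2/5 + 20^2/3 + 28^2/4) - 3*13
     = 0.076923 * 509.333 - 39
     = 0.179487.
Step 4: No ties, so H is used without correction.
Step 5: Under H0, H ~ chi^2(2); p-value = 0.914166.
Step 6: alpha = 0.1. fail to reject H0.

H = 0.1795, df = 2, p = 0.914166, fail to reject H0.


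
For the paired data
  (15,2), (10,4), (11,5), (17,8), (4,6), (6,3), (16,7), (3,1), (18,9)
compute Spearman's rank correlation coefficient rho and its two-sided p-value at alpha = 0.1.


Step 1: Rank x and y separately (midranks; no ties here).
rank(x): 15->6, 10->4, 11->5, 17->8, 4->2, 6->3, 16->7, 3->1, 18->9
rank(y): 2->2, 4->4, 5->5, 8->8, 6->6, 3->3, 7->7, 1->1, 9->9
Step 2: d_i = R_x(i) - R_y(i); compute d_i^2.
  (6-2)^2=16, (4-4)^2=0, (5-5)^2=0, (8-8)^2=0, (2-6)^2=16, (3-3)^2=0, (7-7)^2=0, (1-1)^2=0, (9-9)^2=0
sum(d^2) = 32.
Step 3: rho = 1 - 6*32 / (9*(9^2 - 1)) = 1 - 192/720 = 0.733333.
Step 4: Under H0, t = rho * sqrt((n-2)/(1-rho^2)) = 2.8538 ~ t(7).
Step 5: Two-sided p-value from the t-distribution with 7 df = 0.024554.
Step 6: alpha = 0.1. reject H0.

rho = 0.7333, p = 0.024554, reject H0 at alpha = 0.1.


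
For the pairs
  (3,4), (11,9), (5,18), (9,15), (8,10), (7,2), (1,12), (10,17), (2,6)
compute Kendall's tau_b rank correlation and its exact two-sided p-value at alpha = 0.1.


Step 1: Enumerate the 36 unordered pairs (i,j) with i<j and classify each by sign(x_j-x_i) * sign(y_j-y_i).
  (1,2):dx=+8,dy=+5->C; (1,3):dx=+2,dy=+14->C; (1,4):dx=+6,dy=+11->C; (1,5):dx=+5,dy=+6->C
  (1,6):dx=+4,dy=-2->D; (1,7):dx=-2,dy=+8->D; (1,8):dx=+7,dy=+13->C; (1,9):dx=-1,dy=+2->D
  (2,3):dx=-6,dy=+9->D; (2,4):dx=-2,dy=+6->D; (2,5):dx=-3,dy=+1->D; (2,6):dx=-4,dy=-7->C
  (2,7):dx=-10,dy=+3->D; (2,8):dx=-1,dy=+8->D; (2,9):dx=-9,dy=-3->C; (3,4):dx=+4,dy=-3->D
  (3,5):dx=+3,dy=-8->D; (3,6):dx=+2,dy=-16->D; (3,7):dx=-4,dy=-6->C; (3,8):dx=+5,dy=-1->D
  (3,9):dx=-3,dy=-12->C; (4,5):dx=-1,dy=-5->C; (4,6):dx=-2,dy=-13->C; (4,7):dx=-8,dy=-3->C
  (4,8):dx=+1,dy=+2->C; (4,9):dx=-7,dy=-9->C; (5,6):dx=-1,dy=-8->C; (5,7):dx=-7,dy=+2->D
  (5,8):dx=+2,dy=+7->C; (5,9):dx=-6,dy=-4->C; (6,7):dx=-6,dy=+10->D; (6,8):dx=+3,dy=+15->C
  (6,9):dx=-5,dy=+4->D; (7,8):dx=+9,dy=+5->C; (7,9):dx=+1,dy=-6->D; (8,9):dx=-8,dy=-11->C
Step 2: C = 20, D = 16, total pairs = 36.
Step 3: tau = (C - D)/(n(n-1)/2) = (20 - 16)/36 = 0.111111.
Step 4: Exact two-sided p-value (enumerate n! = 362880 permutations of y under H0): p = 0.761414.
Step 5: alpha = 0.1. fail to reject H0.

tau_b = 0.1111 (C=20, D=16), p = 0.761414, fail to reject H0.


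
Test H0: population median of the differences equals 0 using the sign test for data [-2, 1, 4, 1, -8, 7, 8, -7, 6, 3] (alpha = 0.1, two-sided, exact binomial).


Step 1: Discard zero differences. Original n = 10; n_eff = number of nonzero differences = 10.
Nonzero differences (with sign): -2, +1, +4, +1, -8, +7, +8, -7, +6, +3
Step 2: Count signs: positive = 7, negative = 3.
Step 3: Under H0: P(positive) = 0.5, so the number of positives S ~ Bin(10, 0.5).
Step 4: Two-sided exact p-value = sum of Bin(10,0.5) probabilities at or below the observed probability = 0.343750.
Step 5: alpha = 0.1. fail to reject H0.

n_eff = 10, pos = 7, neg = 3, p = 0.343750, fail to reject H0.


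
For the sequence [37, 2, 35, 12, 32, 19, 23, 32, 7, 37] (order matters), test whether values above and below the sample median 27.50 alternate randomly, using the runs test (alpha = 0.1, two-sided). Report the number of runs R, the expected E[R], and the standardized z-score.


Step 1: Compute median = 27.50; label A = above, B = below.
Labels in order: ABABABBABA  (n_A = 5, n_B = 5)
Step 2: Count runs R = 9.
Step 3: Under H0 (random ordering), E[R] = 2*n_A*n_B/(n_A+n_B) + 1 = 2*5*5/10 + 1 = 6.0000.
        Var[R] = 2*n_A*n_B*(2*n_A*n_B - n_A - n_B) / ((n_A+n_B)^2 * (n_A+n_B-1)) = 2000/900 = 2.2222.
        SD[R] = 1.4907.
Step 4: Continuity-corrected z = (R - 0.5 - E[R]) / SD[R] = (9 - 0.5 - 6.0000) / 1.4907 = 1.6771.
Step 5: Two-sided p-value via normal approximation = 2*(1 - Phi(|z|)) = 0.093533.
Step 6: alpha = 0.1. reject H0.

R = 9, z = 1.6771, p = 0.093533, reject H0.


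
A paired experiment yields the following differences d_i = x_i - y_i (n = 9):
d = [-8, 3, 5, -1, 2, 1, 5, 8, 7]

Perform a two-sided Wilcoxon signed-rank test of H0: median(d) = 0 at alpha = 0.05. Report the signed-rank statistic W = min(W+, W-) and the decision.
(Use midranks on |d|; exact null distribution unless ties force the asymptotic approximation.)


Step 1: Drop any zero differences (none here) and take |d_i|.
|d| = [8, 3, 5, 1, 2, 1, 5, 8, 7]
Step 2: Midrank |d_i| (ties get averaged ranks).
ranks: |8|->8.5, |3|->4, |5|->5.5, |1|->1.5, |2|->3, |1|->1.5, |5|->5.5, |8|->8.5, |7|->7
Step 3: Attach original signs; sum ranks with positive sign and with negative sign.
W+ = 4 + 5.5 + 3 + 1.5 + 5.5 + 8.5 + 7 = 35
W- = 8.5 + 1.5 = 10
(Check: W+ + W- = 45 should equal n(n+1)/2 = 45.)
Step 4: Test statistic W = min(W+, W-) = 10.
Step 5: Ties in |d|, so use the tie-corrected normal approximation.
        E[W] = n(n+1)/4 = 9*10/4 = 22.5.
        Tie groups: |d|=1 (t=2), |d|=5 (t=2), |d|=8 (t=2); sum(t^3 - t) = 18.
        Var[W] = n(n+1)(2n+1)/24 - sum(t^3-t)/48 = 1710/24 - 18/48 = 70.875.
        z = (W - E[W]) / sqrt(Var[W]) = (10 - 22.5) / 8.4187 = -1.4848.
        Two-sided p = 2*Phi(z) = 0.137601.
Step 6: alpha = 0.05. fail to reject H0.

W+ = 35, W- = 10, W = min = 10, p = 0.137601, fail to reject H0.


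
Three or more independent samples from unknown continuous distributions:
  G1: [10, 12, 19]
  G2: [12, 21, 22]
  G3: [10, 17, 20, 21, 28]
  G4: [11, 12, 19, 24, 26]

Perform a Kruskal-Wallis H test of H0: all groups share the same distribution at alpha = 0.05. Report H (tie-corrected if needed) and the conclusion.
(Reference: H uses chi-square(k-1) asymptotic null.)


Step 1: Combine all N = 16 observations and assign midranks.
sorted (value, group, rank): (10,G1,1.5), (10,G3,1.5), (11,G4,3), (12,G1,5), (12,G2,5), (12,G4,5), (17,G3,7), (19,G1,8.5), (19,G4,8.5), (20,G3,10), (21,G2,11.5), (21,G3,11.5), (22,G2,13), (24,G4,14), (26,G4,15), (28,G3,16)
Step 2: Sum ranks within each group.
R_1 = 15 (n_1 = 3)
R_2 = 29.5 (n_2 = 3)
R_3 = 46 (n_3 = 5)
R_4 = 45.5 (n_4 = 5)
Step 3: H = 12/(N(N+1)) * sum(R_i^2/n_i) - 3(N+1)
     = 12/(16*17) * (15^2/3 + 29.5^2/3 + 46^2/5 + 45.5^2/5) - 3*17
     = 0.044118 * 1202.33 - 51
     = 2.044118.
Step 4: Ties present; correction factor C = 1 - 42/(16^3 - 16) = 0.989706. Corrected H = 2.044118 / 0.989706 = 2.065379.
Step 5: Under H0, H ~ chi^2(3); p-value = 0.558949.
Step 6: alpha = 0.05. fail to reject H0.

H = 2.0654, df = 3, p = 0.558949, fail to reject H0.


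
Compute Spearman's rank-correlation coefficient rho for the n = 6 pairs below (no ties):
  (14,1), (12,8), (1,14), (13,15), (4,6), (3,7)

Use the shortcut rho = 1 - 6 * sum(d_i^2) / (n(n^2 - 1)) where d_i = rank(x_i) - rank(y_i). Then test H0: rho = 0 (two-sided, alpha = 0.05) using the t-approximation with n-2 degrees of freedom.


Step 1: Rank x and y separately (midranks; no ties here).
rank(x): 14->6, 12->4, 1->1, 13->5, 4->3, 3->2
rank(y): 1->1, 8->4, 14->5, 15->6, 6->2, 7->3
Step 2: d_i = R_x(i) - R_y(i); compute d_i^2.
  (6-1)^2=25, (4-4)^2=0, (1-5)^2=16, (5-6)^2=1, (3-2)^2=1, (2-3)^2=1
sum(d^2) = 44.
Step 3: rho = 1 - 6*44 / (6*(6^2 - 1)) = 1 - 264/210 = -0.257143.
Step 4: Under H0, t = rho * sqrt((n-2)/(1-rho^2)) = -0.5322 ~ t(4).
Step 5: Two-sided p-value from the t-distribution with 4 df = 0.622787.
Step 6: alpha = 0.05. fail to reject H0.

rho = -0.2571, p = 0.622787, fail to reject H0 at alpha = 0.05.


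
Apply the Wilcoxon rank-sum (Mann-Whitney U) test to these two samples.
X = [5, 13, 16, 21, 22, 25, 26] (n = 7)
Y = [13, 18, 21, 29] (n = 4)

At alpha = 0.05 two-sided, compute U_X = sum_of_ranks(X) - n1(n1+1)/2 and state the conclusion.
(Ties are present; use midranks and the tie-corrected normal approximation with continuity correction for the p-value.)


Step 1: Combine and sort all 11 observations; assign midranks.
sorted (value, group): (5,X), (13,X), (13,Y), (16,X), (18,Y), (21,X), (21,Y), (22,X), (25,X), (26,X), (29,Y)
ranks: 5->1, 13->2.5, 13->2.5, 16->4, 18->5, 21->6.5, 21->6.5, 22->8, 25->9, 26->10, 29->11
Step 2: Rank sum for X: R1 = 1 + 2.5 + 4 + 6.5 + 8 + 9 + 10 = 41.
Step 3: U_X = R1 - n1(n1+1)/2 = 41 - 7*8/2 = 41 - 28 = 13.
       U_Y = n1*n2 - U_X = 28 - 13 = 15.
Step 4: Ties are present, so use the tie-corrected normal approximation (with continuity correction) for the p-value.
Step 5: p-value = 0.924376; compare to alpha = 0.05. fail to reject H0.

U_X = 13, p = 0.924376, fail to reject H0 at alpha = 0.05.


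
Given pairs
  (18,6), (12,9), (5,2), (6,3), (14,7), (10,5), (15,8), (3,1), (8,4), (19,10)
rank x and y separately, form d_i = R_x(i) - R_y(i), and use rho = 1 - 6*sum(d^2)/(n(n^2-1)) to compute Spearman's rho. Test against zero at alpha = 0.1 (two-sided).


Step 1: Rank x and y separately (midranks; no ties here).
rank(x): 18->9, 12->6, 5->2, 6->3, 14->7, 10->5, 15->8, 3->1, 8->4, 19->10
rank(y): 6->6, 9->9, 2->2, 3->3, 7->7, 5->5, 8->8, 1->1, 4->4, 10->10
Step 2: d_i = R_x(i) - R_y(i); compute d_i^2.
  (9-6)^2=9, (6-9)^2=9, (2-2)^2=0, (3-3)^2=0, (7-7)^2=0, (5-5)^2=0, (8-8)^2=0, (1-1)^2=0, (4-4)^2=0, (10-10)^2=0
sum(d^2) = 18.
Step 3: rho = 1 - 6*18 / (10*(10^2 - 1)) = 1 - 108/990 = 0.890909.
Step 4: Under H0, t = rho * sqrt((n-2)/(1-rho^2)) = 5.5482 ~ t(8).
Step 5: Two-sided p-value from the t-distribution with 8 df = 0.000542.
Step 6: alpha = 0.1. reject H0.

rho = 0.8909, p = 0.000542, reject H0 at alpha = 0.1.


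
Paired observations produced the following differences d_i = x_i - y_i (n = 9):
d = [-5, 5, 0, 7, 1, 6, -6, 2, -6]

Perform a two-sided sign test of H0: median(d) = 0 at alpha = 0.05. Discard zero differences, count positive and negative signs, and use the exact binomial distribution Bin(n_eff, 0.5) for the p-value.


Step 1: Discard zero differences. Original n = 9; n_eff = number of nonzero differences = 8.
Nonzero differences (with sign): -5, +5, +7, +1, +6, -6, +2, -6
Step 2: Count signs: positive = 5, negative = 3.
Step 3: Under H0: P(positive) = 0.5, so the number of positives S ~ Bin(8, 0.5).
Step 4: Two-sided exact p-value = sum of Bin(8,0.5) probabilities at or below the observed probability = 0.726562.
Step 5: alpha = 0.05. fail to reject H0.

n_eff = 8, pos = 5, neg = 3, p = 0.726562, fail to reject H0.


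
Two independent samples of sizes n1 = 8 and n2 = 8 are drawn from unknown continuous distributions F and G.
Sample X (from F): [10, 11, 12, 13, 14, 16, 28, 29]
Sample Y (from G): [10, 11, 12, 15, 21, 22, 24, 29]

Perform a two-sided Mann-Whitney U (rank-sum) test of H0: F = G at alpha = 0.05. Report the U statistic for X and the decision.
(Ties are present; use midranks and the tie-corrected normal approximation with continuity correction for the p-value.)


Step 1: Combine and sort all 16 observations; assign midranks.
sorted (value, group): (10,X), (10,Y), (11,X), (11,Y), (12,X), (12,Y), (13,X), (14,X), (15,Y), (16,X), (21,Y), (22,Y), (24,Y), (28,X), (29,X), (29,Y)
ranks: 10->1.5, 10->1.5, 11->3.5, 11->3.5, 12->5.5, 12->5.5, 13->7, 14->8, 15->9, 16->10, 21->11, 22->12, 24->13, 28->14, 29->15.5, 29->15.5
Step 2: Rank sum for X: R1 = 1.5 + 3.5 + 5.5 + 7 + 8 + 10 + 14 + 15.5 = 65.
Step 3: U_X = R1 - n1(n1+1)/2 = 65 - 8*9/2 = 65 - 36 = 29.
       U_Y = n1*n2 - U_X = 64 - 29 = 35.
Step 4: Ties are present, so use the tie-corrected normal approximation (with continuity correction) for the p-value.
Step 5: p-value = 0.792298; compare to alpha = 0.05. fail to reject H0.

U_X = 29, p = 0.792298, fail to reject H0 at alpha = 0.05.


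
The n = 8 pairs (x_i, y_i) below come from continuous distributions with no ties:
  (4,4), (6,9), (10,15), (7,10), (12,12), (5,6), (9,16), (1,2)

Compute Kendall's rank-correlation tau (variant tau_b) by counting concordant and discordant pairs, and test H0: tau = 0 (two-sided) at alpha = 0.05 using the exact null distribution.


Step 1: Enumerate the 28 unordered pairs (i,j) with i<j and classify each by sign(x_j-x_i) * sign(y_j-y_i).
  (1,2):dx=+2,dy=+5->C; (1,3):dx=+6,dy=+11->C; (1,4):dx=+3,dy=+6->C; (1,5):dx=+8,dy=+8->C
  (1,6):dx=+1,dy=+2->C; (1,7):dx=+5,dy=+12->C; (1,8):dx=-3,dy=-2->C; (2,3):dx=+4,dy=+6->C
  (2,4):dx=+1,dy=+1->C; (2,5):dx=+6,dy=+3->C; (2,6):dx=-1,dy=-3->C; (2,7):dx=+3,dy=+7->C
  (2,8):dx=-5,dy=-7->C; (3,4):dx=-3,dy=-5->C; (3,5):dx=+2,dy=-3->D; (3,6):dx=-5,dy=-9->C
  (3,7):dx=-1,dy=+1->D; (3,8):dx=-9,dy=-13->C; (4,5):dx=+5,dy=+2->C; (4,6):dx=-2,dy=-4->C
  (4,7):dx=+2,dy=+6->C; (4,8):dx=-6,dy=-8->C; (5,6):dx=-7,dy=-6->C; (5,7):dx=-3,dy=+4->D
  (5,8):dx=-11,dy=-10->C; (6,7):dx=+4,dy=+10->C; (6,8):dx=-4,dy=-4->C; (7,8):dx=-8,dy=-14->C
Step 2: C = 25, D = 3, total pairs = 28.
Step 3: tau = (C - D)/(n(n-1)/2) = (25 - 3)/28 = 0.785714.
Step 4: Exact two-sided p-value (enumerate n! = 40320 permutations of y under H0): p = 0.005506.
Step 5: alpha = 0.05. reject H0.

tau_b = 0.7857 (C=25, D=3), p = 0.005506, reject H0.


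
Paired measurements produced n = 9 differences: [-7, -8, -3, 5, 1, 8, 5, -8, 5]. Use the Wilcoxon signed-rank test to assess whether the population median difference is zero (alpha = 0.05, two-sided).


Step 1: Drop any zero differences (none here) and take |d_i|.
|d| = [7, 8, 3, 5, 1, 8, 5, 8, 5]
Step 2: Midrank |d_i| (ties get averaged ranks).
ranks: |7|->6, |8|->8, |3|->2, |5|->4, |1|->1, |8|->8, |5|->4, |8|->8, |5|->4
Step 3: Attach original signs; sum ranks with positive sign and with negative sign.
W+ = 4 + 1 + 8 + 4 + 4 = 21
W- = 6 + 8 + 2 + 8 = 24
(Check: W+ + W- = 45 should equal n(n+1)/2 = 45.)
Step 4: Test statistic W = min(W+, W-) = 21.
Step 5: Ties in |d|, so use the tie-corrected normal approximation.
        E[W] = n(n+1)/4 = 9*10/4 = 22.5.
        Tie groups: |d|=5 (t=3), |d|=8 (t=3); sum(t^3 - t) = 48.
        Var[W] = n(n+1)(2n+1)/24 - sum(t^3-t)/48 = 1710/24 - 48/48 = 70.25.
        z = (W - E[W]) / sqrt(Var[W]) = (21 - 22.5) / 8.3815 = -0.1790.
        Two-sided p = 2*Phi(z) = 0.857965.
Step 6: alpha = 0.05. fail to reject H0.

W+ = 21, W- = 24, W = min = 21, p = 0.857965, fail to reject H0.


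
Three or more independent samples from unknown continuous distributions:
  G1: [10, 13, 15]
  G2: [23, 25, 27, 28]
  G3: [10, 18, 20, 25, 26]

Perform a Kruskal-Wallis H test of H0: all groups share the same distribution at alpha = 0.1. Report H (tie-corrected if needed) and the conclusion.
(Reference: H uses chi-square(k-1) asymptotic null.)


Step 1: Combine all N = 12 observations and assign midranks.
sorted (value, group, rank): (10,G1,1.5), (10,G3,1.5), (13,G1,3), (15,G1,4), (18,G3,5), (20,G3,6), (23,G2,7), (25,G2,8.5), (25,G3,8.5), (26,G3,10), (27,G2,11), (28,G2,12)
Step 2: Sum ranks within each group.
R_1 = 8.5 (n_1 = 3)
R_2 = 38.5 (n_2 = 4)
R_3 = 31 (n_3 = 5)
Step 3: H = 12/(N(N+1)) * sum(R_i^2/n_i) - 3(N+1)
     = 12/(12*13) * (8.5^2/3 + 38.5^2/4 + 31^2/5) - 3*13
     = 0.076923 * 586.846 - 39
     = 6.141987.
Step 4: Ties present; correction factor C = 1 - 12/(12^3 - 12) = 0.993007. Corrected H = 6.141987 / 0.993007 = 6.185241.
Step 5: Under H0, H ~ chi^2(2); p-value = 0.045383.
Step 6: alpha = 0.1. reject H0.

H = 6.1852, df = 2, p = 0.045383, reject H0.


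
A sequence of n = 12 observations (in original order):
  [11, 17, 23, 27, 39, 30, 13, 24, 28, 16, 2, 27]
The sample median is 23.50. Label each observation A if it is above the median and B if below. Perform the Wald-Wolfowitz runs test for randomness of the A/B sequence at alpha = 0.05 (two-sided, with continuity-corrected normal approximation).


Step 1: Compute median = 23.50; label A = above, B = below.
Labels in order: BBBAAABAABBA  (n_A = 6, n_B = 6)
Step 2: Count runs R = 6.
Step 3: Under H0 (random ordering), E[R] = 2*n_A*n_B/(n_A+n_B) + 1 = 2*6*6/12 + 1 = 7.0000.
        Var[R] = 2*n_A*n_B*(2*n_A*n_B - n_A - n_B) / ((n_A+n_B)^2 * (n_A+n_B-1)) = 4320/1584 = 2.7273.
        SD[R] = 1.6514.
Step 4: Continuity-corrected z = (R + 0.5 - E[R]) / SD[R] = (6 + 0.5 - 7.0000) / 1.6514 = -0.3028.
Step 5: Two-sided p-value via normal approximation = 2*(1 - Phi(|z|)) = 0.762069.
Step 6: alpha = 0.05. fail to reject H0.

R = 6, z = -0.3028, p = 0.762069, fail to reject H0.


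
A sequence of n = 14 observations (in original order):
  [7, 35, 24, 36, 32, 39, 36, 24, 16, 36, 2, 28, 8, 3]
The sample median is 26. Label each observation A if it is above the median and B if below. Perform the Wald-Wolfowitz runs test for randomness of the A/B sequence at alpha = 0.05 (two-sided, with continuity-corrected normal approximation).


Step 1: Compute median = 26; label A = above, B = below.
Labels in order: BABAAAABBABABB  (n_A = 7, n_B = 7)
Step 2: Count runs R = 9.
Step 3: Under H0 (random ordering), E[R] = 2*n_A*n_B/(n_A+n_B) + 1 = 2*7*7/14 + 1 = 8.0000.
        Var[R] = 2*n_A*n_B*(2*n_A*n_B - n_A - n_B) / ((n_A+n_B)^2 * (n_A+n_B-1)) = 8232/2548 = 3.2308.
        SD[R] = 1.7974.
Step 4: Continuity-corrected z = (R - 0.5 - E[R]) / SD[R] = (9 - 0.5 - 8.0000) / 1.7974 = 0.2782.
Step 5: Two-sided p-value via normal approximation = 2*(1 - Phi(|z|)) = 0.780879.
Step 6: alpha = 0.05. fail to reject H0.

R = 9, z = 0.2782, p = 0.780879, fail to reject H0.


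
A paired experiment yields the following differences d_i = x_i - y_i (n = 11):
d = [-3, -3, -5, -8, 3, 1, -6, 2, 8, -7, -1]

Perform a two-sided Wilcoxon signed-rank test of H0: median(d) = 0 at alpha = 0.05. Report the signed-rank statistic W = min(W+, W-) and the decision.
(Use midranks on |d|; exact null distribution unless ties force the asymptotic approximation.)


Step 1: Drop any zero differences (none here) and take |d_i|.
|d| = [3, 3, 5, 8, 3, 1, 6, 2, 8, 7, 1]
Step 2: Midrank |d_i| (ties get averaged ranks).
ranks: |3|->5, |3|->5, |5|->7, |8|->10.5, |3|->5, |1|->1.5, |6|->8, |2|->3, |8|->10.5, |7|->9, |1|->1.5
Step 3: Attach original signs; sum ranks with positive sign and with negative sign.
W+ = 5 + 1.5 + 3 + 10.5 = 20
W- = 5 + 5 + 7 + 10.5 + 8 + 9 + 1.5 = 46
(Check: W+ + W- = 66 should equal n(n+1)/2 = 66.)
Step 4: Test statistic W = min(W+, W-) = 20.
Step 5: Ties in |d|, so use the tie-corrected normal approximation.
        E[W] = n(n+1)/4 = 11*12/4 = 33.
        Tie groups: |d|=1 (t=2), |d|=3 (t=3), |d|=8 (t=2); sum(t^3 - t) = 36.
        Var[W] = n(n+1)(2n+1)/24 - sum(t^3-t)/48 = 3036/24 - 36/48 = 125.75.
        z = (W - E[W]) / sqrt(Var[W]) = (20 - 33) / 11.2138 = -1.1593.
        Two-sided p = 2*Phi(z) = 0.246341.
Step 6: alpha = 0.05. fail to reject H0.

W+ = 20, W- = 46, W = min = 20, p = 0.246341, fail to reject H0.


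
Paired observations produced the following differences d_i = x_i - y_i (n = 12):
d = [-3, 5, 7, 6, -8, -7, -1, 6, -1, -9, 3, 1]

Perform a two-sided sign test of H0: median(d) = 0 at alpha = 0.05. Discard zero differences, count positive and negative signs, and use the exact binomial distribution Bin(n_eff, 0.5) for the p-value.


Step 1: Discard zero differences. Original n = 12; n_eff = number of nonzero differences = 12.
Nonzero differences (with sign): -3, +5, +7, +6, -8, -7, -1, +6, -1, -9, +3, +1
Step 2: Count signs: positive = 6, negative = 6.
Step 3: Under H0: P(positive) = 0.5, so the number of positives S ~ Bin(12, 0.5).
Step 4: Two-sided exact p-value = sum of Bin(12,0.5) probabilities at or below the observed probability = 1.000000.
Step 5: alpha = 0.05. fail to reject H0.

n_eff = 12, pos = 6, neg = 6, p = 1.000000, fail to reject H0.


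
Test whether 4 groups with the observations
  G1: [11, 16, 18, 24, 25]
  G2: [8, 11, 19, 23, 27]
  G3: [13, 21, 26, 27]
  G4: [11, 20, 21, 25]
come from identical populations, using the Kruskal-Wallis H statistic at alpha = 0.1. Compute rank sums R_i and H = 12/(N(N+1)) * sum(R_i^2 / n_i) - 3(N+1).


Step 1: Combine all N = 18 observations and assign midranks.
sorted (value, group, rank): (8,G2,1), (11,G1,3), (11,G2,3), (11,G4,3), (13,G3,5), (16,G1,6), (18,G1,7), (19,G2,8), (20,G4,9), (21,G3,10.5), (21,G4,10.5), (23,G2,12), (24,G1,13), (25,G1,14.5), (25,G4,14.5), (26,G3,16), (27,G2,17.5), (27,G3,17.5)
Step 2: Sum ranks within each group.
R_1 = 43.5 (n_1 = 5)
R_2 = 41.5 (n_2 = 5)
R_3 = 49 (n_3 = 4)
R_4 = 37 (n_4 = 4)
Step 3: H = 12/(N(N+1)) * sum(R_i^2/n_i) - 3(N+1)
     = 12/(18*19) * (43.5^2/5 + 41.5^2/5 + 49^2/4 + 37^2/4) - 3*19
     = 0.035088 * 1665.4 - 57
     = 1.435088.
Step 4: Ties present; correction factor C = 1 - 42/(18^3 - 18) = 0.992776. Corrected H = 1.435088 / 0.992776 = 1.445530.
Step 5: Under H0, H ~ chi^2(3); p-value = 0.694898.
Step 6: alpha = 0.1. fail to reject H0.

H = 1.4455, df = 3, p = 0.694898, fail to reject H0.


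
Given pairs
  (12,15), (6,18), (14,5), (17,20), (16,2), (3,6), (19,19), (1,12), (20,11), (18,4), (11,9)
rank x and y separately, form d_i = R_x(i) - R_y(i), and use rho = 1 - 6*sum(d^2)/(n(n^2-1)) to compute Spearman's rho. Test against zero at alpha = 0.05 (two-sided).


Step 1: Rank x and y separately (midranks; no ties here).
rank(x): 12->5, 6->3, 14->6, 17->8, 16->7, 3->2, 19->10, 1->1, 20->11, 18->9, 11->4
rank(y): 15->8, 18->9, 5->3, 20->11, 2->1, 6->4, 19->10, 12->7, 11->6, 4->2, 9->5
Step 2: d_i = R_x(i) - R_y(i); compute d_i^2.
  (5-8)^2=9, (3-9)^2=36, (6-3)^2=9, (8-11)^2=9, (7-1)^2=36, (2-4)^2=4, (10-10)^2=0, (1-7)^2=36, (11-6)^2=25, (9-2)^2=49, (4-5)^2=1
sum(d^2) = 214.
Step 3: rho = 1 - 6*214 / (11*(11^2 - 1)) = 1 - 1284/1320 = 0.027273.
Step 4: Under H0, t = rho * sqrt((n-2)/(1-rho^2)) = 0.0818 ~ t(9).
Step 5: Two-sided p-value from the t-distribution with 9 df = 0.936558.
Step 6: alpha = 0.05. fail to reject H0.

rho = 0.0273, p = 0.936558, fail to reject H0 at alpha = 0.05.


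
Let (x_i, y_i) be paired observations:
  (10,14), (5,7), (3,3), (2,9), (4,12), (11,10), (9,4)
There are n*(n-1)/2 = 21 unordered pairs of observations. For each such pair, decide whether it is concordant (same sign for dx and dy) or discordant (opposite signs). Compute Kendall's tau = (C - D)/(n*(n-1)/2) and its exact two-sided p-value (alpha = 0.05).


Step 1: Enumerate the 21 unordered pairs (i,j) with i<j and classify each by sign(x_j-x_i) * sign(y_j-y_i).
  (1,2):dx=-5,dy=-7->C; (1,3):dx=-7,dy=-11->C; (1,4):dx=-8,dy=-5->C; (1,5):dx=-6,dy=-2->C
  (1,6):dx=+1,dy=-4->D; (1,7):dx=-1,dy=-10->C; (2,3):dx=-2,dy=-4->C; (2,4):dx=-3,dy=+2->D
  (2,5):dx=-1,dy=+5->D; (2,6):dx=+6,dy=+3->C; (2,7):dx=+4,dy=-3->D; (3,4):dx=-1,dy=+6->D
  (3,5):dx=+1,dy=+9->C; (3,6):dx=+8,dy=+7->C; (3,7):dx=+6,dy=+1->C; (4,5):dx=+2,dy=+3->C
  (4,6):dx=+9,dy=+1->C; (4,7):dx=+7,dy=-5->D; (5,6):dx=+7,dy=-2->D; (5,7):dx=+5,dy=-8->D
  (6,7):dx=-2,dy=-6->C
Step 2: C = 13, D = 8, total pairs = 21.
Step 3: tau = (C - D)/(n(n-1)/2) = (13 - 8)/21 = 0.238095.
Step 4: Exact two-sided p-value (enumerate n! = 5040 permutations of y under H0): p = 0.561905.
Step 5: alpha = 0.05. fail to reject H0.

tau_b = 0.2381 (C=13, D=8), p = 0.561905, fail to reject H0.


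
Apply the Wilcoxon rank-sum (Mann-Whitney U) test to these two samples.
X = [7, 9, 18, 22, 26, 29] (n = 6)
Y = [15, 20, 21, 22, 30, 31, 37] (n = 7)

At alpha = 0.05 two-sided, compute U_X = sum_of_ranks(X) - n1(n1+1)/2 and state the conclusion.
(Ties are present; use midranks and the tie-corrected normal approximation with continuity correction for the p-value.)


Step 1: Combine and sort all 13 observations; assign midranks.
sorted (value, group): (7,X), (9,X), (15,Y), (18,X), (20,Y), (21,Y), (22,X), (22,Y), (26,X), (29,X), (30,Y), (31,Y), (37,Y)
ranks: 7->1, 9->2, 15->3, 18->4, 20->5, 21->6, 22->7.5, 22->7.5, 26->9, 29->10, 30->11, 31->12, 37->13
Step 2: Rank sum for X: R1 = 1 + 2 + 4 + 7.5 + 9 + 10 = 33.5.
Step 3: U_X = R1 - n1(n1+1)/2 = 33.5 - 6*7/2 = 33.5 - 21 = 12.5.
       U_Y = n1*n2 - U_X = 42 - 12.5 = 29.5.
Step 4: Ties are present, so use the tie-corrected normal approximation (with continuity correction) for the p-value.
Step 5: p-value = 0.252445; compare to alpha = 0.05. fail to reject H0.

U_X = 12.5, p = 0.252445, fail to reject H0 at alpha = 0.05.


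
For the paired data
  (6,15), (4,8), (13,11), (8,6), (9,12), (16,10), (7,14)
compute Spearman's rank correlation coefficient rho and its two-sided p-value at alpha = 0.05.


Step 1: Rank x and y separately (midranks; no ties here).
rank(x): 6->2, 4->1, 13->6, 8->4, 9->5, 16->7, 7->3
rank(y): 15->7, 8->2, 11->4, 6->1, 12->5, 10->3, 14->6
Step 2: d_i = R_x(i) - R_y(i); compute d_i^2.
  (2-7)^2=25, (1-2)^2=1, (6-4)^2=4, (4-1)^2=9, (5-5)^2=0, (7-3)^2=16, (3-6)^2=9
sum(d^2) = 64.
Step 3: rho = 1 - 6*64 / (7*(7^2 - 1)) = 1 - 384/336 = -0.142857.
Step 4: Under H0, t = rho * sqrt((n-2)/(1-rho^2)) = -0.3227 ~ t(5).
Step 5: Two-sided p-value from the t-distribution with 5 df = 0.759945.
Step 6: alpha = 0.05. fail to reject H0.

rho = -0.1429, p = 0.759945, fail to reject H0 at alpha = 0.05.


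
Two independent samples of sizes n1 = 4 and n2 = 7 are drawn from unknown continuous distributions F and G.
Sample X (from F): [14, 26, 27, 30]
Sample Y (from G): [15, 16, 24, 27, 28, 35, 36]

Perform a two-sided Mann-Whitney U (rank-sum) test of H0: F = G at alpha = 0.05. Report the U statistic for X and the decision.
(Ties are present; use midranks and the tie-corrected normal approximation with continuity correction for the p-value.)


Step 1: Combine and sort all 11 observations; assign midranks.
sorted (value, group): (14,X), (15,Y), (16,Y), (24,Y), (26,X), (27,X), (27,Y), (28,Y), (30,X), (35,Y), (36,Y)
ranks: 14->1, 15->2, 16->3, 24->4, 26->5, 27->6.5, 27->6.5, 28->8, 30->9, 35->10, 36->11
Step 2: Rank sum for X: R1 = 1 + 5 + 6.5 + 9 = 21.5.
Step 3: U_X = R1 - n1(n1+1)/2 = 21.5 - 4*5/2 = 21.5 - 10 = 11.5.
       U_Y = n1*n2 - U_X = 28 - 11.5 = 16.5.
Step 4: Ties are present, so use the tie-corrected normal approximation (with continuity correction) for the p-value.
Step 5: p-value = 0.704817; compare to alpha = 0.05. fail to reject H0.

U_X = 11.5, p = 0.704817, fail to reject H0 at alpha = 0.05.
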